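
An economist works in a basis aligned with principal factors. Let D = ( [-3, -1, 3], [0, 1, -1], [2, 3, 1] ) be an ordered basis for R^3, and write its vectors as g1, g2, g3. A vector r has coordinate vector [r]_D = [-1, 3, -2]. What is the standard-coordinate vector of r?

[-1, -2, -8]

The coordinates say r = -g1 + 3g2 - 2g3; adding the scaled basis vectors gives [-1, -2, -8].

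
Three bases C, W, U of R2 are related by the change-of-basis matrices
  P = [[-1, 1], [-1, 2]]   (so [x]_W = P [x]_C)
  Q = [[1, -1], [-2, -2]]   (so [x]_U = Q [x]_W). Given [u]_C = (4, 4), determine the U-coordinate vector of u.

First [u]_W = P [u]_C = (0, 4).
Then [u]_U = Q [u]_W = (-4, -8).

(-4, -8)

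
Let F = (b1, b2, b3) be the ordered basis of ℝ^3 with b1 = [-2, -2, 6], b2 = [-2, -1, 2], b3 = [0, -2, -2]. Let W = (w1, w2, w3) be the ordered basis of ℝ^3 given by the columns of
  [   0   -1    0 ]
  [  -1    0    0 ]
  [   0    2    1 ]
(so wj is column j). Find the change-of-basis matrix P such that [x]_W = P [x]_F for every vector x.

Column j of P is [bj]_W, since P maps F-coordinates to W-coordinates.
Expressing b1 in W: b1 = 2w1 + 2w2 + 2w3, so column 1 of P is [2, 2, 2].
Doing the same for each bj gives P = [[2, 1, 2], [2, 2, 0], [2, -2, -2]].

[[2, 1, 2], [2, 2, 0], [2, -2, -2]]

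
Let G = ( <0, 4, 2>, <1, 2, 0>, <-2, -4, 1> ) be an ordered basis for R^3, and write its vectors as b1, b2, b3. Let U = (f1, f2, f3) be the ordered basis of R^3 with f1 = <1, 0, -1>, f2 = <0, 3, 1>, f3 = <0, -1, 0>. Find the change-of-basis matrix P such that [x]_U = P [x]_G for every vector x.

Let M have columns bj and N have columns fj. Then for every x, N [x]_U = x = M [x]_G, so P = N^(-1) M.
Since det N = 1, N^(-1) has integer entries; multiplying gives P = [[0, 1, -2], [2, 1, -1], [2, 1, 1]].

[[0, 1, -2], [2, 1, -1], [2, 1, 1]]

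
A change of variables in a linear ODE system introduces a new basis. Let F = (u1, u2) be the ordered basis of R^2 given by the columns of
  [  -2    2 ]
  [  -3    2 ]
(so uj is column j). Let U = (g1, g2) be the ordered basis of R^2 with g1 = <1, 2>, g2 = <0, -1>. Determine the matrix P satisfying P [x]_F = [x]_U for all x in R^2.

[[-2, 2], [-1, 2]]

Column j of P is [uj]_U, since P maps F-coordinates to U-coordinates.
Expressing u1 in U: u1 = -2g1 - g2, so column 1 of P is <-2, -1>.
Doing the same for each uj gives P = [[-2, 2], [-1, 2]].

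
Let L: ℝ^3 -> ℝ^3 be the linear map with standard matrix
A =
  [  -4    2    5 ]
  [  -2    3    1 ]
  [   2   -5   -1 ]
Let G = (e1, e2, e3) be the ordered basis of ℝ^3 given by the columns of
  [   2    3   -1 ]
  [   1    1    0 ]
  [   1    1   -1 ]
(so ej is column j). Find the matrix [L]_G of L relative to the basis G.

The j-th column of [L]_G is [L(ej)]_G.
L(e1) = A e1 = [-1, 0, -2] = -e1 + e2 + 2e3, so column 1 is [-1, 1, 2].
Repeating for e2, e3 and assembling the columns gives [[-1, 1, 2], [1, -3, -1], [2, -2, 2]].

[[-1, 1, 2], [1, -3, -1], [2, -2, 2]]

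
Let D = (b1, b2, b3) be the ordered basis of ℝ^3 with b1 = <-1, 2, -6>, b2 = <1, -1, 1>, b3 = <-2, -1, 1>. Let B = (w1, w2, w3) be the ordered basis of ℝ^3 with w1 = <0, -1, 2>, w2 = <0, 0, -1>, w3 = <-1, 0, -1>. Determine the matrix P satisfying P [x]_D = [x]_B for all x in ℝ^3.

Take x = bj: its D-coordinates are the j-th standard unit vector, so P e_j — column j of P — equals [bj]_B.
b1 = -2w1 + w2 + w3, giving column 1 = <-2, 1, 1>; repeating for each j gives P = [[-2, 1, 1], [1, 2, -1], [1, -1, 2]].

[[-2, 1, 1], [1, 2, -1], [1, -1, 2]]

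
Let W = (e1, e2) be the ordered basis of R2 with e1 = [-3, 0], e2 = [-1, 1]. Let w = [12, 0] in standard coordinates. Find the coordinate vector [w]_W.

[-4, 0]

We seek scalars with c_1 e1 + c_2 e2 = w; equivalently solve M c = w where the columns of M are e1, e2.
System: -3c_1 - c_2 = 12, 0c_1 + c_2 = 0; solving gives c_1 = -4, c_2 = 0.
Check: -4e1 + 0·e2 = [12, 0].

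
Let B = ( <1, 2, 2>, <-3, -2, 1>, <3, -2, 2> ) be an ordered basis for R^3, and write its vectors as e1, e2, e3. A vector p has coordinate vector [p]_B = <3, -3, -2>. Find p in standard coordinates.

p = M [p]_B, where M has columns e1, ..., e3.
Carrying out the matrix-vector product, p = <6, 16, -1>.

<6, 16, -1>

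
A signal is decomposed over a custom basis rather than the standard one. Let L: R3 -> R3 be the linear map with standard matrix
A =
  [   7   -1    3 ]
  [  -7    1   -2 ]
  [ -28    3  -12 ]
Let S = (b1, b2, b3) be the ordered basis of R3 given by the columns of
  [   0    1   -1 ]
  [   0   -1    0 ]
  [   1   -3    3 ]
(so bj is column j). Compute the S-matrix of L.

[[-3, 2, -2], [2, 2, -1], [-1, 3, -3]]

With P the matrix whose columns are b1, ..., b3, [L]_S = P^(-1) A P.
Column by column: L(b1) = A b1 = [3, -2, -12]; its S-coordinates [-3, 2, -1] give column 1.
Continuing for each basis vector yields [L]_S = [[-3, 2, -2], [2, 2, -1], [-1, 3, -3]].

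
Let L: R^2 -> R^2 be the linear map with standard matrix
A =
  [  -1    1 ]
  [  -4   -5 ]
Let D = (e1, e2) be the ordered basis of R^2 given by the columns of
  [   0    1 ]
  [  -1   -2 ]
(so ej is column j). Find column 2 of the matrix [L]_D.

Compute L(e2) = A e2 = (-3, 6) in standard coordinates.
Then write this in D-coordinates: solve for y in y_1 e1 + y_2 e2 = (-3, 6).
This gives y = (0, -3), which is column 2 of [L]_D.

(0, -3)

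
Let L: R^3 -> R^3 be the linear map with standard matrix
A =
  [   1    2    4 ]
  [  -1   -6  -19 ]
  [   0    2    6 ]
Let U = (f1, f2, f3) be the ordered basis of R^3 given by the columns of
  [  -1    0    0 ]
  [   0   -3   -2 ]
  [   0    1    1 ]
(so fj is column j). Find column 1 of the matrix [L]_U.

[1, -1, 1]

Compute L(f1) = A f1 = [-1, 1, 0] in standard coordinates.
Then write this in U-coordinates: solve for y in y_1 f1 + ... + y_3 f3 = [-1, 1, 0].
This gives y = [1, -1, 1], which is column 1 of [L]_U.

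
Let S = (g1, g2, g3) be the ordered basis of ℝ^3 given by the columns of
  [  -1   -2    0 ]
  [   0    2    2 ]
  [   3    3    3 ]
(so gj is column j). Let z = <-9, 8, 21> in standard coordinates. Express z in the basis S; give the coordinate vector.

Write z = c_1 g1 + ... + c_3 g3 and solve for the c_i.
Solving this 3x3 system gives c = (3, 3, 1).
Check: 3g1 + 3g2 + g3 = <-9, 8, 21>.

<3, 3, 1>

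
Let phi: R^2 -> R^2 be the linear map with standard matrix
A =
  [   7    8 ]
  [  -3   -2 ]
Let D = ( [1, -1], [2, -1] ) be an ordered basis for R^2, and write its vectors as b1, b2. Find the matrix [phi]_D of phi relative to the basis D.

The j-th column of [phi]_D is [phi(bj)]_D.
phi(b1) = A b1 = [-1, -1] = 3b1 - 2b2, so column 1 is [3, -2].
Repeating for b2 and assembling the columns gives [[3, 2], [-2, 2]].

[[3, 2], [-2, 2]]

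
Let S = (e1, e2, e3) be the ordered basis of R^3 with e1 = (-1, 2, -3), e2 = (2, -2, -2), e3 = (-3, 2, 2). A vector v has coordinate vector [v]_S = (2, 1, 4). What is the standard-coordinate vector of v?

(-12, 10, 0)

The coordinates say v = 2e1 + e2 + 4e3; adding the scaled basis vectors gives (-12, 10, 0).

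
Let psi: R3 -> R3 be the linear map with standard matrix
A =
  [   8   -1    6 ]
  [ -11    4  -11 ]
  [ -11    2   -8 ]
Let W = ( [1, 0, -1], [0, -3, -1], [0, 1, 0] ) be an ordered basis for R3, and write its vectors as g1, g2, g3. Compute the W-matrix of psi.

The j-th column of [psi]_W is [psi(gj)]_W.
psi(g1) = A g1 = [2, 0, -3] = 2g1 + g2 + 3g3, so column 1 is [2, 1, 3].
Repeating for g2, g3 and assembling the columns gives [[2, -3, -1], [1, 1, -1], [3, 2, 1]].

[[2, -3, -1], [1, 1, -1], [3, 2, 1]]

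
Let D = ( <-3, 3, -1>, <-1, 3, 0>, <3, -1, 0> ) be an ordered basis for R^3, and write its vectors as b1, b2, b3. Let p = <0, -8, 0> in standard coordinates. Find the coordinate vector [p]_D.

<0, -3, -1>

We seek scalars with c_1 b1 + ... + c_3 b3 = p; equivalently solve M c = p where the columns of M are b1, ..., b3.
Solving this 3x3 system gives c = (0, -3, -1).
Check: 0·b1 - 3b2 - b3 = <0, -8, 0>.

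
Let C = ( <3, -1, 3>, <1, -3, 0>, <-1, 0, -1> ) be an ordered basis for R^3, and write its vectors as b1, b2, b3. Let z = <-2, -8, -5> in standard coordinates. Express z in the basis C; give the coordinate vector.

<-1, 3, 2>

[z]_C is the unique c with M c = z, where M has columns b1, ..., b3.
Row-reducing the augmented matrix [M | z] gives c = (-1, 3, 2).
Check: -b1 + 3b2 + 2b3 = <-2, -8, -5>.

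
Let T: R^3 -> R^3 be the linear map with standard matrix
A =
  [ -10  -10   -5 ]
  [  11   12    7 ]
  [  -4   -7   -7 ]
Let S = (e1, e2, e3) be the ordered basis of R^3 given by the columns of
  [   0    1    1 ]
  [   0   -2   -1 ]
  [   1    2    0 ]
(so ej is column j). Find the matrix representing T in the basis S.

[[-3, -2, 1], [-2, -1, 1], [-3, 1, -1]]

The j-th column of [T]_S is [T(ej)]_S.
T(e1) = A e1 = (-5, 7, -7) = -3e1 - 2e2 - 3e3, so column 1 is (-3, -2, -3).
Repeating for e2, e3 and assembling the columns gives [[-3, -2, 1], [-2, -1, 1], [-3, 1, -1]].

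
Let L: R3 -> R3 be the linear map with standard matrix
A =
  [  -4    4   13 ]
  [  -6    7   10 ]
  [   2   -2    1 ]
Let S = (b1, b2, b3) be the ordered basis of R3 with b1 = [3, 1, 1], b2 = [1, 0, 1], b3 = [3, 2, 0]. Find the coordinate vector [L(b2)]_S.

[0, 3, 2]

Column 2 of [L]_S is the S-coordinate vector of L(b2).
In standard coordinates L(b2) = A b2 = [9, 4, 3].
Converting to S: [9, 4, 3] = 0·b1 + 3b2 + 2b3, so the coordinate vector is [0, 3, 2].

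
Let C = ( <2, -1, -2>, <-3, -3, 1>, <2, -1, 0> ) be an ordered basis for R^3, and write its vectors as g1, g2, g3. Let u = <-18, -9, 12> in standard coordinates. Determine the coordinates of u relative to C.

<-4, 4, 1>

[u]_C is the unique c with M c = u, where M has columns g1, ..., g3.
Gaussian elimination on [M | u] yields c = (-4, 4, 1).
Check: -4g1 + 4g2 + g3 = <-18, -9, 12>.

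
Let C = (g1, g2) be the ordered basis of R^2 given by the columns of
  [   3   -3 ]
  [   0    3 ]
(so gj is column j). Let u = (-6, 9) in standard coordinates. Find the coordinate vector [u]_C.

(1, 3)

Write u = c_1 g1 + c_2 g2 and solve for the c_i.
System: 3c_1 - 3c_2 = -6, 0c_1 + 3c_2 = 9; solving gives c_1 = 1, c_2 = 3.
Check: g1 + 3g2 = (-6, 9).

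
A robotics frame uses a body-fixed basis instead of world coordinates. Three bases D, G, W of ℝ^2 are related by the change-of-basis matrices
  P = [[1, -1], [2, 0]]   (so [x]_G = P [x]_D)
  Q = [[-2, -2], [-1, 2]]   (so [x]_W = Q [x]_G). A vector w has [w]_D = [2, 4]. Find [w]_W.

[-4, 10]

First [w]_G = P [w]_D = [-2, 4].
Then [w]_W = Q [w]_G = [-4, 10].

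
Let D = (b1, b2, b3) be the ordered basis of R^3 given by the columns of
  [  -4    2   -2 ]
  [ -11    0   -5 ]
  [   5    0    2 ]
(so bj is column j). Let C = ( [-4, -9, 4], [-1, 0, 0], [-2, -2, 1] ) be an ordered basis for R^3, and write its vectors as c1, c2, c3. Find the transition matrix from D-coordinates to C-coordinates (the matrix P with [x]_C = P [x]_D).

[[1, 0, 1], [-2, -2, 2], [1, 0, -2]]

Let M have columns bj and N have columns cj. Then for every x, N [x]_C = x = M [x]_D, so P = N^(-1) M.
Since det N = -1, N^(-1) has integer entries; multiplying gives P = [[1, 0, 1], [-2, -2, 2], [1, 0, -2]].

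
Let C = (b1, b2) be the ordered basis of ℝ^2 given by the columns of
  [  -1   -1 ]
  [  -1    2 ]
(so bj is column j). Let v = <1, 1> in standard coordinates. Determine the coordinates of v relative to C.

<-1, 0>

[v]_C is the unique c with M c = v, where M has columns b1, b2.
System: -c_1 - c_2 = 1, -c_1 + 2c_2 = 1; solving gives c_1 = -1, c_2 = 0.
Check: -b1 + 0·b2 = <1, 1>.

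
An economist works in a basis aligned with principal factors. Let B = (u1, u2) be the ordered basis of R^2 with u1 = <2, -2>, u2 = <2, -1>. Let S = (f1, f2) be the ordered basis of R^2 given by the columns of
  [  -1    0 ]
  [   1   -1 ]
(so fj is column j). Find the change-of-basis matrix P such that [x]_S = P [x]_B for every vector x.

Column j of P is [uj]_S, since P maps B-coordinates to S-coordinates.
Expressing u1 in S: u1 = -2f1 + 0·f2, so column 1 of P is <-2, 0>.
Doing the same for each uj gives P = [[-2, -2], [0, -1]].

[[-2, -2], [0, -1]]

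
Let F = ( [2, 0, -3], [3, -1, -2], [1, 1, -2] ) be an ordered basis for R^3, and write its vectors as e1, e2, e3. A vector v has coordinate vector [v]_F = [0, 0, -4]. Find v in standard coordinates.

[-4, -4, 8]

v = M [v]_F, where M has columns e1, ..., e3.
Carrying out the matrix-vector product, v = [-4, -4, 8].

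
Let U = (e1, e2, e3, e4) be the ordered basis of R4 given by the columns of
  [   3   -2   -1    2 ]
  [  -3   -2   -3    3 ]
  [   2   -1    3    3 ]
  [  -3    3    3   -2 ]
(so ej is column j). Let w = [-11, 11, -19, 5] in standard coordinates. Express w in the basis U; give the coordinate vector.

[w]_U is the unique c with M c = w, where M has columns e1, ..., e4.
Solving this 4x4 system gives c = (-4, -4, -1, -4).
Check: -4e1 - 4e2 - e3 - 4e4 = [-11, 11, -19, 5].

[-4, -4, -1, -4]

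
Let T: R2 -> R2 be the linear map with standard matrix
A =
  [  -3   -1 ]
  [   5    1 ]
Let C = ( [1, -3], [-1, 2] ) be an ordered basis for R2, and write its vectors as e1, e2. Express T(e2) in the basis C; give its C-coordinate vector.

[1, 0]

Compute T(e2) = A e2 = [1, -3] in standard coordinates.
Then write this in C-coordinates: solve for y in y_1 e1 + y_2 e2 = [1, -3].
This gives y = [1, 0], which is column 2 of [T]_C.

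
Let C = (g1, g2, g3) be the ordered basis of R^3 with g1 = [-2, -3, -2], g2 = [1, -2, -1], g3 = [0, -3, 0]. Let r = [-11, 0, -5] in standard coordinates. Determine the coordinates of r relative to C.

[4, -3, -2]

[r]_C is the unique c with M c = r, where M has columns g1, ..., g3.
Solving this 3x3 system gives c = (4, -3, -2).
Check: 4g1 - 3g2 - 2g3 = [-11, 0, -5].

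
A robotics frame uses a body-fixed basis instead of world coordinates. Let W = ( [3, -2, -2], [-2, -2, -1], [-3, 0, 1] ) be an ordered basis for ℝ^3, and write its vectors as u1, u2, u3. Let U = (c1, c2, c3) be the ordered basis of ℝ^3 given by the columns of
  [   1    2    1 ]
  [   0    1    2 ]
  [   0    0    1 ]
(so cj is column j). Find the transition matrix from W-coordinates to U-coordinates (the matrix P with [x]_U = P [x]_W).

Take x = uj: its W-coordinates are the j-th standard unit vector, so P e_j — column j of P — equals [uj]_U.
u1 = c1 + 2c2 - 2c3, giving column 1 = [1, 2, -2]; repeating for each j gives P = [[1, -1, 0], [2, 0, -2], [-2, -1, 1]].

[[1, -1, 0], [2, 0, -2], [-2, -1, 1]]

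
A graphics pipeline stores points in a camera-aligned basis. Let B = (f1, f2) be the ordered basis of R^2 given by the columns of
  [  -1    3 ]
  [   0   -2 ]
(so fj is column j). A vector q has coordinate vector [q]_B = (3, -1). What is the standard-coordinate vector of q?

The coordinates say q = 3f1 - f2; adding the scaled basis vectors gives (-6, 2).

(-6, 2)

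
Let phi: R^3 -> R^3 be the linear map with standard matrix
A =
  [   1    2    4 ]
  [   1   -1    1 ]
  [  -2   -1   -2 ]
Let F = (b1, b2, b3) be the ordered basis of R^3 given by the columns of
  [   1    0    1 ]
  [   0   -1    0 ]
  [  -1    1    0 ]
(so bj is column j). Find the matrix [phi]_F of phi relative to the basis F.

[[0, -1, 1], [0, -2, -1], [-3, 3, 0]]

The j-th column of [phi]_F is [phi(bj)]_F.
phi(b1) = A b1 = <-3, 0, 0> = 0·b1 + 0·b2 - 3b3, so column 1 is <0, 0, -3>.
Repeating for b2, b3 and assembling the columns gives [[0, -1, 1], [0, -2, -1], [-3, 3, 0]].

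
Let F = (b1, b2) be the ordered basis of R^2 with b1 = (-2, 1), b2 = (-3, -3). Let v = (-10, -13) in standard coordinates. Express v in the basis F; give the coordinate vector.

Write v = c_1 b1 + c_2 b2 and solve for the c_i.
System: -2c_1 - 3c_2 = -10, c_1 - 3c_2 = -13; solving gives c_1 = -1, c_2 = 4.
Check: -b1 + 4b2 = (-10, -13).

(-1, 4)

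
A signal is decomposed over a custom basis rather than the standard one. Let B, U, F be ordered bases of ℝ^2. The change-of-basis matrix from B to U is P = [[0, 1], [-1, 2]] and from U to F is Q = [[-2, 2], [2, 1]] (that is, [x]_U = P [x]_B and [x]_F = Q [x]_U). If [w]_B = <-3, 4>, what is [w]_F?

<14, 19>

Apply P to get U-coordinates <4, 11>, then Q to get F-coordinates.
The result is [w]_F = <14, 19>.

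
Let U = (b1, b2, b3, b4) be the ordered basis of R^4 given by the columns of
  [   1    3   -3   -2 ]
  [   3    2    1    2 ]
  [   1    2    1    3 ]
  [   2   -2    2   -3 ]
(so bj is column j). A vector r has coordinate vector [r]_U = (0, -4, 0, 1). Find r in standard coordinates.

(-14, -6, -5, 5)

The coordinates say r = 0·b1 - 4b2 + 0·b3 + b4; adding the scaled basis vectors gives (-14, -6, -5, 5).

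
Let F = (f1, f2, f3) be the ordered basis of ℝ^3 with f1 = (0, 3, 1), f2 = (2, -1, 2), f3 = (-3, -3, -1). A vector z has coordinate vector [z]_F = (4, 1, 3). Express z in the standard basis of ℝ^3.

(-7, 2, 3)

The coordinates say z = 4f1 + f2 + 3f3; adding the scaled basis vectors gives (-7, 2, 3).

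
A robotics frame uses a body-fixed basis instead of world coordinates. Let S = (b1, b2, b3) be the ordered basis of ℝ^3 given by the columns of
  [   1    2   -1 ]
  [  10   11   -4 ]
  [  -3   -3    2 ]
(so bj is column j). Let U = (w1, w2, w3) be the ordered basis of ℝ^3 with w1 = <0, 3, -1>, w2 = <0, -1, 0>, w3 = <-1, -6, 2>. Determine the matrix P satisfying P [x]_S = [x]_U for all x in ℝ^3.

[[1, -1, 0], [-1, -2, -2], [-1, -2, 1]]

Let M have columns bj and N have columns wj. Then for every x, N [x]_U = x = M [x]_S, so P = N^(-1) M.
Since det N = 1, N^(-1) has integer entries; multiplying gives P = [[1, -1, 0], [-1, -2, -2], [-1, -2, 1]].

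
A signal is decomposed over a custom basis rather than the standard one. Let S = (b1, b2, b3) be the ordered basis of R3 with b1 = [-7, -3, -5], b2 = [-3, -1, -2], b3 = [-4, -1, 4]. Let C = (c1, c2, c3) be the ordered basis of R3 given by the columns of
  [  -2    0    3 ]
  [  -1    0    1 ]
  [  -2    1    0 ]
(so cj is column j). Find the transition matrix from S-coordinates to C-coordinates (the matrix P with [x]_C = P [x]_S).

Let M have columns bj and N have columns cj. Then for every x, N [x]_C = x = M [x]_S, so P = N^(-1) M.
Since det N = -1, N^(-1) has integer entries; multiplying gives P = [[2, 0, -1], [-1, -2, 2], [-1, -1, -2]].

[[2, 0, -1], [-1, -2, 2], [-1, -1, -2]]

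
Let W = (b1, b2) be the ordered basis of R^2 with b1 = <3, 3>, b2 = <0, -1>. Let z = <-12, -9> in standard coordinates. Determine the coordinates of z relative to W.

We seek scalars with c_1 b1 + c_2 b2 = z; equivalently solve M c = z where the columns of M are b1, b2.
System: 3c_1 + 0c_2 = -12, 3c_1 - c_2 = -9; solving gives c_1 = -4, c_2 = -3.
Check: -4b1 - 3b2 = <-12, -9>.

<-4, -3>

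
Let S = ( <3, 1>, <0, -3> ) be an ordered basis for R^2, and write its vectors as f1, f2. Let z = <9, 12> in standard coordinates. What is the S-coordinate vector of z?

Write z = c_1 f1 + c_2 f2 and solve for the c_i.
System: 3c_1 + 0c_2 = 9, c_1 - 3c_2 = 12; solving gives c_1 = 3, c_2 = -3.
Check: 3f1 - 3f2 = <9, 12>.

<3, -3>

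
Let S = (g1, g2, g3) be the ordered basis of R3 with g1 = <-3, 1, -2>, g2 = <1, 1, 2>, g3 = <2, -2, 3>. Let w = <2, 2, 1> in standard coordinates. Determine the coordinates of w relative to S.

<-1, 1, -1>

[w]_S is the unique c with M c = w, where M has columns g1, ..., g3.
Solving this 3x3 system gives c = (-1, 1, -1).
Check: -g1 + g2 - g3 = <2, 2, 1>.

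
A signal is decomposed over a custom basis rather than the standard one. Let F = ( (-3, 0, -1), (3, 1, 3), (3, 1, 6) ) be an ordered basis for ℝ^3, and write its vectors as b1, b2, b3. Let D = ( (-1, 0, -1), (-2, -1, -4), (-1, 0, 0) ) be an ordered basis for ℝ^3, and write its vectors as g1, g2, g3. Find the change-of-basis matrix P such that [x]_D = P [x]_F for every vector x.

Column j of P is [bj]_D, since P maps F-coordinates to D-coordinates.
Expressing b1 in D: b1 = g1 + 0·g2 + 2g3, so column 1 of P is (1, 0, 2).
Doing the same for each bj gives P = [[1, 1, -2], [0, -1, -1], [2, -2, 1]].

[[1, 1, -2], [0, -1, -1], [2, -2, 1]]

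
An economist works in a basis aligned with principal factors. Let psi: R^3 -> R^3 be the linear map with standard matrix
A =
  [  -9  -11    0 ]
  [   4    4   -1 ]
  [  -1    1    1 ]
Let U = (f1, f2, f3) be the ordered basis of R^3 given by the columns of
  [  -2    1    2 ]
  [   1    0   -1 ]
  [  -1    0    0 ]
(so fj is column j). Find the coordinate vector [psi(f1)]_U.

Compute psi(f1) = A f1 = <7, -3, 2> in standard coordinates.
Then write this in U-coordinates: solve for y in y_1 f1 + ... + y_3 f3 = <7, -3, 2>.
This gives y = <-2, 1, 1>, which is column 1 of [psi]_U.

<-2, 1, 1>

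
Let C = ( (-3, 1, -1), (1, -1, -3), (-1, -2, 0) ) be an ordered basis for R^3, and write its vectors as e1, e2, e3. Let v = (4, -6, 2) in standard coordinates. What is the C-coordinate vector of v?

Write v = c_1 e1 + ... + c_3 e3 and solve for the c_i.
Row-reducing the augmented matrix [M | v] gives c = (-2, 0, 2).
Check: -2e1 + 0·e2 + 2e3 = (4, -6, 2).

(-2, 0, 2)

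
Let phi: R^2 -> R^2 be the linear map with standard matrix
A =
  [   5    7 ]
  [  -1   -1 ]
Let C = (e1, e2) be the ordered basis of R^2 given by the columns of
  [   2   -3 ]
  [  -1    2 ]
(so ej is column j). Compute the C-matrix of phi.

The j-th column of [phi]_C is [phi(ej)]_C.
phi(e1) = A e1 = [3, -1] = 3e1 + e2, so column 1 is [3, 1].
Repeating for e2 and assembling the columns gives [[3, 1], [1, 1]].

[[3, 1], [1, 1]]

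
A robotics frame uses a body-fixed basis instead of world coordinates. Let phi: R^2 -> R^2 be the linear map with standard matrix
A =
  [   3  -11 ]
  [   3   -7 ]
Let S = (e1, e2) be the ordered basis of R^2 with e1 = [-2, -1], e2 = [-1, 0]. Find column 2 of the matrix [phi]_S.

Compute phi(e2) = A e2 = [-3, -3] in standard coordinates.
Then write this in S-coordinates: solve for y in y_1 e1 + y_2 e2 = [-3, -3].
This gives y = [3, -3], which is column 2 of [phi]_S.

[3, -3]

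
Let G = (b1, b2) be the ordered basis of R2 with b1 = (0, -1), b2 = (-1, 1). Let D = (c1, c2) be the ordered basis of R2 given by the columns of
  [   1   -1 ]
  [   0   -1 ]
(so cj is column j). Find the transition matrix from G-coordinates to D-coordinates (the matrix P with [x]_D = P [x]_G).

Take x = bj: its G-coordinates are the j-th standard unit vector, so P e_j — column j of P — equals [bj]_D.
b1 = c1 + c2, giving column 1 = (1, 1); repeating for each j gives P = [[1, -2], [1, -1]].

[[1, -2], [1, -1]]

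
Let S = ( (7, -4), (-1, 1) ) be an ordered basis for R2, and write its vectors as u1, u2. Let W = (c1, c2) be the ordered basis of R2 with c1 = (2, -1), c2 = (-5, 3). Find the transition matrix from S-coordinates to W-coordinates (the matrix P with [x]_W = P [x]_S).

[[1, 2], [-1, 1]]

Let M have columns uj and N have columns cj. Then for every x, N [x]_W = x = M [x]_S, so P = N^(-1) M.
Since det N = 1, N^(-1) has integer entries; multiplying gives P = [[1, 2], [-1, 1]].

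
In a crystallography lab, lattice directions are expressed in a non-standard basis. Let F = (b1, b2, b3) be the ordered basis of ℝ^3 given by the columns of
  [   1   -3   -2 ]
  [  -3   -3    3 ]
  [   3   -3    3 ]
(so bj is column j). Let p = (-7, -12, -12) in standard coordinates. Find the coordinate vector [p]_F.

[p]_F is the unique c with M c = p, where M has columns b1, ..., b3.
Row-reducing the augmented matrix [M | p] gives c = (0, 3, -1).
Check: 0·b1 + 3b2 - b3 = (-7, -12, -12).

(0, 3, -1)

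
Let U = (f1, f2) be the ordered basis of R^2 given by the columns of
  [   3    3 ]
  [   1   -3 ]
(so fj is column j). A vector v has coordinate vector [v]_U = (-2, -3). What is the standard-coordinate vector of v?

(-15, 7)

v = M [v]_U, where M has columns f1, f2.
Carrying out the matrix-vector product, v = (-15, 7).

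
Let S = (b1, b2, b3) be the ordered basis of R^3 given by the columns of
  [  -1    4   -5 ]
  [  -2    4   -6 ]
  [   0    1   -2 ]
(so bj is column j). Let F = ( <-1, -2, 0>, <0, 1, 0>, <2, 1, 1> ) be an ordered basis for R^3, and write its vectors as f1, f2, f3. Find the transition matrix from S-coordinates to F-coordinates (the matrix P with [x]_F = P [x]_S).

Take x = bj: its S-coordinates are the j-th standard unit vector, so P e_j — column j of P — equals [bj]_F.
b1 = f1 + 0·f2 + 0·f3, giving column 1 = <1, 0, 0>; repeating for each j gives P = [[1, -2, 1], [0, -1, -2], [0, 1, -2]].

[[1, -2, 1], [0, -1, -2], [0, 1, -2]]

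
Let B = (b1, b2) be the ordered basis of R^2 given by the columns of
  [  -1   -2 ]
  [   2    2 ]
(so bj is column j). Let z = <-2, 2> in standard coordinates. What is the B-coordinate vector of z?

<0, 1>

Write z = c_1 b1 + c_2 b2 and solve for the c_i.
System: -c_1 - 2c_2 = -2, 2c_1 + 2c_2 = 2; solving gives c_1 = 0, c_2 = 1.
Check: 0·b1 + b2 = <-2, 2>.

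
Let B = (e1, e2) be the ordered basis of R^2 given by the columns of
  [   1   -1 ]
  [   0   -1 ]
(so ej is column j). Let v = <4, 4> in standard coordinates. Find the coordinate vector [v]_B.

[v]_B is the unique c with M c = v, where M has columns e1, e2.
System: c_1 - c_2 = 4, 0c_1 - c_2 = 4; solving gives c_1 = 0, c_2 = -4.
Check: 0·e1 - 4e2 = <4, 4>.

<0, -4>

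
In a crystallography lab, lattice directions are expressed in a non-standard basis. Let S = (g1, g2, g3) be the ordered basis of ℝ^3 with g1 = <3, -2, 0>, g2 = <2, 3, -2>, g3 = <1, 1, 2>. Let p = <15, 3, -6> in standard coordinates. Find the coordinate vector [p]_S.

<3, 3, 0>

Write p = c_1 g1 + ... + c_3 g3 and solve for the c_i.
Solving this 3x3 system gives c = (3, 3, 0).
Check: 3g1 + 3g2 + 0·g3 = <15, 3, -6>.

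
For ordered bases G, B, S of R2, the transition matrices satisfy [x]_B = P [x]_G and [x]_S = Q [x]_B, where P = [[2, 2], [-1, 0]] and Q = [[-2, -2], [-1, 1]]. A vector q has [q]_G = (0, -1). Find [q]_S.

Composing the changes, [q]_S = Q P [q]_G.
Q P = [[-2, -4], [-3, -2]]; applying this to (0, -1) gives (4, 2).

(4, 2)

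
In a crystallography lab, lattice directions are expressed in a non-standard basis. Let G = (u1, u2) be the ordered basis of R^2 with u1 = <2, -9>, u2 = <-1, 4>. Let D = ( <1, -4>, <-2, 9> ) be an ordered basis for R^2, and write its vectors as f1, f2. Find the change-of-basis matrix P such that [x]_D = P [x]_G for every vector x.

Column j of P is [uj]_D, since P maps G-coordinates to D-coordinates.
Expressing u1 in D: u1 = 0·f1 - f2, so column 1 of P is <0, -1>.
Doing the same for each uj gives P = [[0, -1], [-1, 0]].

[[0, -1], [-1, 0]]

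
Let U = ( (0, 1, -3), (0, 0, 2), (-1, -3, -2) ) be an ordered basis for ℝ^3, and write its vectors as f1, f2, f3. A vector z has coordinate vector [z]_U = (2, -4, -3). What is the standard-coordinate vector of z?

(3, 11, -8)

The coordinates say z = 2f1 - 4f2 - 3f3; adding the scaled basis vectors gives (3, 11, -8).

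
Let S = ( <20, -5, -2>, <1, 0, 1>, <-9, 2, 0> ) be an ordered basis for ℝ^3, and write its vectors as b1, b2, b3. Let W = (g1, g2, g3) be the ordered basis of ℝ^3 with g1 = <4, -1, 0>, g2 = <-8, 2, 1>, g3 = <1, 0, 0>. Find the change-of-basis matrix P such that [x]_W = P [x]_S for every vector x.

[[1, 2, -2], [-2, 1, 0], [0, 1, -1]]

Take x = bj: its S-coordinates are the j-th standard unit vector, so P e_j — column j of P — equals [bj]_W.
b1 = g1 - 2g2 + 0·g3, giving column 1 = <1, -2, 0>; repeating for each j gives P = [[1, 2, -2], [-2, 1, 0], [0, 1, -1]].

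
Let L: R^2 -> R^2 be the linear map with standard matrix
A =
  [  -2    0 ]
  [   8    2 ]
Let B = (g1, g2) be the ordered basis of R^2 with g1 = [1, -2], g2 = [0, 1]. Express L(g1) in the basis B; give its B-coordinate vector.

Column 1 of [L]_B is the B-coordinate vector of L(g1).
In standard coordinates L(g1) = A g1 = [-2, 4].
Converting to B: [-2, 4] = -2g1 + 0·g2, so the coordinate vector is [-2, 0].

[-2, 0]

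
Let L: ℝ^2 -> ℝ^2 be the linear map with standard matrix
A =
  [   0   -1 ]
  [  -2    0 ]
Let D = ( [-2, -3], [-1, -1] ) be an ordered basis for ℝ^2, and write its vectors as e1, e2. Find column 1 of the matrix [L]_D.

[-1, -1]

Column 1 of [L]_D is the D-coordinate vector of L(e1).
In standard coordinates L(e1) = A e1 = [3, 4].
Converting to D: [3, 4] = -e1 - e2, so the coordinate vector is [-1, -1].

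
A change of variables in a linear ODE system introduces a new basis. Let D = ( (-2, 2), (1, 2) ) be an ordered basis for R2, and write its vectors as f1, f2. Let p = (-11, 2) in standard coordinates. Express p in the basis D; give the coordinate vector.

(4, -3)

We seek scalars with c_1 f1 + c_2 f2 = p; equivalently solve M c = p where the columns of M are f1, f2.
System: -2c_1 + c_2 = -11, 2c_1 + 2c_2 = 2; solving gives c_1 = 4, c_2 = -3.
Check: 4f1 - 3f2 = (-11, 2).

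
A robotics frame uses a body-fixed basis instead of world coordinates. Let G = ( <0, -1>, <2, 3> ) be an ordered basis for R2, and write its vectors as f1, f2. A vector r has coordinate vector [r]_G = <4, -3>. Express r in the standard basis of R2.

<-6, -13>

The coordinates say r = 4f1 - 3f2; adding the scaled basis vectors gives <-6, -13>.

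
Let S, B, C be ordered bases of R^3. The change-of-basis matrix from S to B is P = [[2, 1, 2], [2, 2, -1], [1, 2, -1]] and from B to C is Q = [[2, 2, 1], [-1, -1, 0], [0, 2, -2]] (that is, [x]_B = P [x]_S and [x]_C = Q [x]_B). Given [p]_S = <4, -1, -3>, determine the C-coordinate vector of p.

Composing the changes, [p]_C = Q P [p]_S.
Q P = [[9, 8, 1], [-4, -3, -1], [2, 0, 0]]; applying this to <4, -1, -3> gives <25, -10, 8>.

<25, -10, 8>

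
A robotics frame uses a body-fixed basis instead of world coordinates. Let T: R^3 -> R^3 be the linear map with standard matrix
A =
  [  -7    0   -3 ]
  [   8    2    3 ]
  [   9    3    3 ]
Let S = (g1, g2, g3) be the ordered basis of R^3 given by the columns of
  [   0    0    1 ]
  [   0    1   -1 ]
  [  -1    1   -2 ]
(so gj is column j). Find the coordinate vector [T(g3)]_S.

[1, -1, -1]

Column 3 of [T]_S is the S-coordinate vector of T(g3).
In standard coordinates T(g3) = A g3 = [-1, 0, 0].
Converting to S: [-1, 0, 0] = g1 - g2 - g3, so the coordinate vector is [1, -1, -1].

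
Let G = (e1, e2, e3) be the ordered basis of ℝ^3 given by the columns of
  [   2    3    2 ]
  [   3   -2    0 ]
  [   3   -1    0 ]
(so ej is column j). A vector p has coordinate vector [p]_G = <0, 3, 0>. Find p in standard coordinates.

The coordinates say p = 0·e1 + 3e2 + 0·e3; adding the scaled basis vectors gives <9, -6, -3>.

<9, -6, -3>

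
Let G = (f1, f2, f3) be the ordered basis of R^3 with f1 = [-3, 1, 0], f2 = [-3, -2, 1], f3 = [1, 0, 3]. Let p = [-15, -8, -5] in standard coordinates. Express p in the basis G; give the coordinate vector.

[0, 4, -3]

[p]_G is the unique c with M c = p, where M has columns f1, ..., f3.
Solving this 3x3 system gives c = (0, 4, -3).
Check: 0·f1 + 4f2 - 3f3 = [-15, -8, -5].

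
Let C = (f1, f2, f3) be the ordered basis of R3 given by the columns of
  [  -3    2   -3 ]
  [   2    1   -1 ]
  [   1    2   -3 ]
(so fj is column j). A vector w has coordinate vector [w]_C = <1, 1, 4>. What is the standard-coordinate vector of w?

<-13, -1, -9>

w = M [w]_C, where M has columns f1, ..., f3.
Carrying out the matrix-vector product, w = <-13, -1, -9>.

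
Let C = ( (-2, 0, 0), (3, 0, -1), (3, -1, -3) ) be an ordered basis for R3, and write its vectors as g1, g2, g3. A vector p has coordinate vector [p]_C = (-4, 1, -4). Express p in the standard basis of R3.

(-1, 4, 11)

p = M [p]_C, where M has columns g1, ..., g3.
Carrying out the matrix-vector product, p = (-1, 4, 11).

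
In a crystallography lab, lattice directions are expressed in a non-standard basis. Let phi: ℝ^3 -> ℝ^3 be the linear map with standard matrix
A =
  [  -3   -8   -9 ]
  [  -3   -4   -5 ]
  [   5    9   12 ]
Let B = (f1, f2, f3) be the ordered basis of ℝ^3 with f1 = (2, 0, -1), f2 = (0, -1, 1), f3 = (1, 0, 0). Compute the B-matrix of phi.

With P the matrix whose columns are f1, ..., f3, [phi]_B = P^(-1) A P.
Column by column: phi(f1) = A f1 = (3, -1, -2); its B-coordinates (3, 1, -3) give column 1.
Continuing for each basis vector yields [phi]_B = [[3, -2, -2], [1, 1, 3], [-3, 3, 1]].

[[3, -2, -2], [1, 1, 3], [-3, 3, 1]]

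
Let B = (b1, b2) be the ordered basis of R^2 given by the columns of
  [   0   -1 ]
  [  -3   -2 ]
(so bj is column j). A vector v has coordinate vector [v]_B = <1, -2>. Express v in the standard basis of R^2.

By definition v = b1 - 2b2.
Summing componentwise gives <2, 1>.

<2, 1>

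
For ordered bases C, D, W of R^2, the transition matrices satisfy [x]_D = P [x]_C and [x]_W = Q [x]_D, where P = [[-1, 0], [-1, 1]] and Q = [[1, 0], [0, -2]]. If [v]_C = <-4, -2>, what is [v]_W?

Apply P to get D-coordinates <4, 2>, then Q to get W-coordinates.
The result is [v]_W = <4, -4>.

<4, -4>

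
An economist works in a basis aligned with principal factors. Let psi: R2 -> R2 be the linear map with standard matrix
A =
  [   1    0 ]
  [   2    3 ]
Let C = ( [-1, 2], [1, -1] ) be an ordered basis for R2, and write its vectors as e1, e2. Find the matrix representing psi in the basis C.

[[3, 0], [2, 1]]

The j-th column of [psi]_C is [psi(ej)]_C.
psi(e1) = A e1 = [-1, 4] = 3e1 + 2e2, so column 1 is [3, 2].
Repeating for e2 and assembling the columns gives [[3, 0], [2, 1]].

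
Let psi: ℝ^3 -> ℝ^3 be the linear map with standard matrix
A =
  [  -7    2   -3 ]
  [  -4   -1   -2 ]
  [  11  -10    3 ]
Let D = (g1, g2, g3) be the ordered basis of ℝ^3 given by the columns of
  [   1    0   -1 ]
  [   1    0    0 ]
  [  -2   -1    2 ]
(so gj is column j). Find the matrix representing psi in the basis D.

The j-th column of [psi]_D is [psi(gj)]_D.
psi(g1) = A g1 = <1, -1, -5> = -g1 + 3g2 - 2g3, so column 1 is <-1, 3, -2>.
Repeating for g2, g3 and assembling the columns gives [[-1, 2, 0], [3, -3, 3], [-2, -1, -1]].

[[-1, 2, 0], [3, -3, 3], [-2, -1, -1]]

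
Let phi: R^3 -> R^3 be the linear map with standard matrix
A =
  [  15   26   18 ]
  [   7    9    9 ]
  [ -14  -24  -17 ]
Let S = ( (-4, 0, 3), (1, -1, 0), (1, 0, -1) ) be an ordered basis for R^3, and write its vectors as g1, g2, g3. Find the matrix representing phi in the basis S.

[[2, 3, 2], [1, 2, 2], [1, -1, 3]]

The j-th column of [phi]_S is [phi(gj)]_S.
phi(g1) = A g1 = (-6, -1, 5) = 2g1 + g2 + g3, so column 1 is (2, 1, 1).
Repeating for g2, g3 and assembling the columns gives [[2, 3, 2], [1, 2, 2], [1, -1, 3]].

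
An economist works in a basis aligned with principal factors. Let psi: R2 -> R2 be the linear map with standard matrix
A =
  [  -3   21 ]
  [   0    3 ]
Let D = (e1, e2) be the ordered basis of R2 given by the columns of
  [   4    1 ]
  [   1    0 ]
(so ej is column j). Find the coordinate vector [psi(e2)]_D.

[0, -3]

Compute psi(e2) = A e2 = [-3, 0] in standard coordinates.
Then write this in D-coordinates: solve for y in y_1 e1 + y_2 e2 = [-3, 0].
This gives y = [0, -3], which is column 2 of [psi]_D.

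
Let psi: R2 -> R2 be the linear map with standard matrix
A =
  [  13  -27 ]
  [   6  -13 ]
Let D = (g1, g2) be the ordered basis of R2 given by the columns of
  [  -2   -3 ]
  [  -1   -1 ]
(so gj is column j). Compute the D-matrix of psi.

[[-2, 3], [1, 2]]

The j-th column of [psi]_D is [psi(gj)]_D.
psi(g1) = A g1 = [1, 1] = -2g1 + g2, so column 1 is [-2, 1].
Repeating for g2 and assembling the columns gives [[-2, 3], [1, 2]].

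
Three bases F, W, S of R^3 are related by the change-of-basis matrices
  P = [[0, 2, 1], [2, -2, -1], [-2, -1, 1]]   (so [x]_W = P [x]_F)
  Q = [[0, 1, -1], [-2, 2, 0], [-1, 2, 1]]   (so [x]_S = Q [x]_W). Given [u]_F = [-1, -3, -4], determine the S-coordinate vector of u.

First [u]_W = P [u]_F = [-10, 8, 1].
Then [u]_S = Q [u]_W = [7, 36, 27].

[7, 36, 27]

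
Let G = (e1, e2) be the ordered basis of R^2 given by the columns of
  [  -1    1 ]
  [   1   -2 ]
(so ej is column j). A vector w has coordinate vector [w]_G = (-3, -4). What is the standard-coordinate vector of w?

w = M [w]_G, where M has columns e1, e2.
Carrying out the matrix-vector product, w = (-1, 5).

(-1, 5)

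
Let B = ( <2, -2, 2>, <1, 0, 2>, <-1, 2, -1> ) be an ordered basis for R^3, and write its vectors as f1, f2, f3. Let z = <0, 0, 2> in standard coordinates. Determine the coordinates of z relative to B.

<-2, 2, -2>

[z]_B is the unique c with M c = z, where M has columns f1, ..., f3.
Solving this 3x3 system gives c = (-2, 2, -2).
Check: -2f1 + 2f2 - 2f3 = <0, 0, 2>.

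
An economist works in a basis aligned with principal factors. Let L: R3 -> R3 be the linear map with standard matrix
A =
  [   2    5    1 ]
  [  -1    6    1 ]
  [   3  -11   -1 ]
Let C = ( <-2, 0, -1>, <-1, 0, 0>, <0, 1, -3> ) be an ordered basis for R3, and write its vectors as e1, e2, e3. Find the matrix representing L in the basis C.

[[2, 0, -1], [1, 2, 0], [1, 1, 3]]

With P the matrix whose columns are e1, ..., e3, [L]_C = P^(-1) A P.
Column by column: L(e1) = A e1 = <-5, 1, -5>; its C-coordinates <2, 1, 1> give column 1.
Continuing for each basis vector yields [L]_C = [[2, 0, -1], [1, 2, 0], [1, 1, 3]].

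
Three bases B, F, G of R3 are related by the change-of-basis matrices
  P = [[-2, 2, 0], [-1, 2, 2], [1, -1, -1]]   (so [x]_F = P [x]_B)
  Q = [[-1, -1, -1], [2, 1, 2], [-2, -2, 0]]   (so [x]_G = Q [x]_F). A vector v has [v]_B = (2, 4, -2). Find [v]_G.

Composing the changes, [v]_G = Q P [v]_B.
Q P = [[2, -3, -1], [-3, 4, 0], [6, -8, -4]]; applying this to (2, 4, -2) gives (-6, 10, -12).

(-6, 10, -12)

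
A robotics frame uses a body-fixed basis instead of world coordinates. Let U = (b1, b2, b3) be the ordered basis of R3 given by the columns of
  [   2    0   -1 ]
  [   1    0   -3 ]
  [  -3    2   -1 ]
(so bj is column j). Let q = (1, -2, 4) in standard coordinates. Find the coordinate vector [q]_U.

Write q = c_1 b1 + ... + c_3 b3 and solve for the c_i.
Solving this 3x3 system gives c = (1, 4, 1).
Check: b1 + 4b2 + b3 = (1, -2, 4).

(1, 4, 1)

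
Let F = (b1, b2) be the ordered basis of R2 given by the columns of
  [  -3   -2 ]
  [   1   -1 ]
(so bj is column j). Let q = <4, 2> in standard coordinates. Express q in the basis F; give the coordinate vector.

<0, -2>

We seek scalars with c_1 b1 + c_2 b2 = q; equivalently solve M c = q where the columns of M are b1, b2.
System: -3c_1 - 2c_2 = 4, c_1 - c_2 = 2; solving gives c_1 = 0, c_2 = -2.
Check: 0·b1 - 2b2 = <4, 2>.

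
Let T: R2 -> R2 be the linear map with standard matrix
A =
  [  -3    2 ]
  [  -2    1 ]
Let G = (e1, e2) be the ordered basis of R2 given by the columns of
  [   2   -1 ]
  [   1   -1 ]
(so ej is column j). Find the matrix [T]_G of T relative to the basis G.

Let P have columns e1, e2. Then [T]_G = P^(-1) A P.
Here det P = -1, so P^(-1) is integer; computing A P first and then P^(-1)(A P) gives [[-1, 0], [2, -1]].

[[-1, 0], [2, -1]]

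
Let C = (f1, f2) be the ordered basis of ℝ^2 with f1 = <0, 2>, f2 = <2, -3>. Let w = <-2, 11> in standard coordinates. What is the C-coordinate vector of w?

Write w = c_1 f1 + c_2 f2 and solve for the c_i.
System: 0c_1 + 2c_2 = -2, 2c_1 - 3c_2 = 11; solving gives c_1 = 4, c_2 = -1.
Check: 4f1 - f2 = <-2, 11>.

<4, -1>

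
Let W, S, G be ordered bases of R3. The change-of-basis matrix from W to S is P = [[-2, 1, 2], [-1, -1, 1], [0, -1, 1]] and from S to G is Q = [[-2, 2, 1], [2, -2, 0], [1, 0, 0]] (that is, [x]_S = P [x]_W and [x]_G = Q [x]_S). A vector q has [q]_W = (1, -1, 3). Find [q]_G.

(4, 0, 3)

Apply P to get S-coordinates (3, 3, 4), then Q to get G-coordinates.
The result is [q]_G = (4, 0, 3).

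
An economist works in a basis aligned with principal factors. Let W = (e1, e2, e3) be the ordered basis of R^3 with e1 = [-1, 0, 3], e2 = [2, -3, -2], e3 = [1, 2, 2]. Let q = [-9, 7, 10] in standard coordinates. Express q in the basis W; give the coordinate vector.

[2, -3, -1]

[q]_W is the unique c with M c = q, where M has columns e1, ..., e3.
Row-reducing the augmented matrix [M | q] gives c = (2, -3, -1).
Check: 2e1 - 3e2 - e3 = [-9, 7, 10].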